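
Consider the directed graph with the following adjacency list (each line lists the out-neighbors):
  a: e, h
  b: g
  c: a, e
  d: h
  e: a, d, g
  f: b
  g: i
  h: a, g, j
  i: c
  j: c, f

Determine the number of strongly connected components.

{a, b, c, d, e, f, g, h, i, j} are all mutually reachable — one SCC of size 10.
That gives 1 strongly connected component.

1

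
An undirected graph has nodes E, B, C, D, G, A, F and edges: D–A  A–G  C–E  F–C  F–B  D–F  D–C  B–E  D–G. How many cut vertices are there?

Removing D increases the component count from 1 to 2, so D is a cut vertex.
By contrast removing F leaves 1 component; it is not a cut vertex. No other vertex is a cut vertex either.

1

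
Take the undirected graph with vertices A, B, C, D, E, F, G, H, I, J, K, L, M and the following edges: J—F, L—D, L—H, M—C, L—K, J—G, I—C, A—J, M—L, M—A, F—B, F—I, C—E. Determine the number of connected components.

1

Starting from A we can reach A, B, C, D, E, F, G, H, I, J, K, L, M. That is one component of size 13.
Total: 1 component.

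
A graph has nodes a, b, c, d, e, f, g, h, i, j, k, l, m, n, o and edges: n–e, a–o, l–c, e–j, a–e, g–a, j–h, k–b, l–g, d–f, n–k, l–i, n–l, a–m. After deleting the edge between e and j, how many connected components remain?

Before removal there are 2 components.
e–j is a bridge — removing it separates e's side from j's side.
After removal: 3 components.

3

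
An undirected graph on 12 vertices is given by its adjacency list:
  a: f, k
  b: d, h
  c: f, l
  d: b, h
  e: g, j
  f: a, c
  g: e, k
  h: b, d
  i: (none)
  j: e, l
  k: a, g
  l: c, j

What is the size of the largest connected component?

8

i is isolated — a component by itself.
Starting from b we can reach b, d, h. That is one component of size 3.
Starting from a we can reach a, c, e, f, g, j, k, l. That is one component of size 8.
The largest has 8 vertices.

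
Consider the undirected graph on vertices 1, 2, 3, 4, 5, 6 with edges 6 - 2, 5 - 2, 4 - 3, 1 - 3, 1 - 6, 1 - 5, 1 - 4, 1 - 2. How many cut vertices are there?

1

Removing 1 increases the component count from 1 to 2, so 1 is a cut vertex.
By contrast removing 4 leaves 1 component; it is not a cut vertex. No other vertex is a cut vertex either.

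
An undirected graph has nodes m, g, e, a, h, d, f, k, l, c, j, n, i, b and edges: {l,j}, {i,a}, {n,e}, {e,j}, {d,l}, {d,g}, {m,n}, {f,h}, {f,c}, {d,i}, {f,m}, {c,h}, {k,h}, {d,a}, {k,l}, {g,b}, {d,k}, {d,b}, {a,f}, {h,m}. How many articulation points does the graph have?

Removing d increases the component count from 1 to 2, so d is a cut vertex.
By contrast removing a leaves 1 component; it is not a cut vertex. No other vertex is a cut vertex either.

1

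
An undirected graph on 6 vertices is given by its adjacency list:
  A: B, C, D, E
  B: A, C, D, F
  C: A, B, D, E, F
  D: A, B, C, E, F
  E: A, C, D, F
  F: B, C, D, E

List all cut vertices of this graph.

Removing F, for instance, still leaves 1 component. No single vertex removal increases the component count — the graph has no articulation points.

none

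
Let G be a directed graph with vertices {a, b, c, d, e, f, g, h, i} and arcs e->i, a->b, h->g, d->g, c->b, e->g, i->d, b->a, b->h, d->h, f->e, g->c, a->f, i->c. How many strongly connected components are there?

1

{a, b, c, d, e, f, g, h, i} are all mutually reachable — one SCC of size 9.
That gives 1 strongly connected component.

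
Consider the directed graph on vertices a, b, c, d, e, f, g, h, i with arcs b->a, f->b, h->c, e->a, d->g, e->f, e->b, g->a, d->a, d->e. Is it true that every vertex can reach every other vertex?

No

There is no directed path from c to e, so the graph is not strongly connected.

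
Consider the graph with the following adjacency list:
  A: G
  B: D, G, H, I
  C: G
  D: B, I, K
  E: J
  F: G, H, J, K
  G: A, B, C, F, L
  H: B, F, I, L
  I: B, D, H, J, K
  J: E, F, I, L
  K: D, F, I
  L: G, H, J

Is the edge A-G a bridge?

Yes

Removing A-G leaves no path between A and G: the component count goes from 1 to 2. So it is a bridge.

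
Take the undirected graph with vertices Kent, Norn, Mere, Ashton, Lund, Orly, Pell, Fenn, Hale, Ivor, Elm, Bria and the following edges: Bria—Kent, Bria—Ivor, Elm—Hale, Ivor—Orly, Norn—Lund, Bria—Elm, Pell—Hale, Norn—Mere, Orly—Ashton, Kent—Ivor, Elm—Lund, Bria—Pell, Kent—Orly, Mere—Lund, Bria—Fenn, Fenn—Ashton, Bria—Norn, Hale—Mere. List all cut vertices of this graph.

Removing Bria increases the component count from 1 to 2, so Bria is a cut vertex.
By contrast removing Fenn leaves 1 component; it is not a cut vertex. No other vertex is a cut vertex either.

Bria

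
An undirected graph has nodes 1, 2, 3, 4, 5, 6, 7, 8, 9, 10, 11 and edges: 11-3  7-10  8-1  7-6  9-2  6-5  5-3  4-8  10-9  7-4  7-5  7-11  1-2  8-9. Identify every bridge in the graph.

none

The edges on the cycle 7-11-3-5-7 are not bridges since each lies on that cycle.
Every edge lies on some cycle, so there are no bridges.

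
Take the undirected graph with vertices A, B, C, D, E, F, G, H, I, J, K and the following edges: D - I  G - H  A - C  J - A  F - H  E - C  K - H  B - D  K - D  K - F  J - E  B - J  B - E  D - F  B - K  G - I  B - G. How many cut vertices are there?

Removing B increases the component count from 1 to 2, so B is a cut vertex.
By contrast removing E leaves 1 component; it is not a cut vertex. No other vertex is a cut vertex either.

1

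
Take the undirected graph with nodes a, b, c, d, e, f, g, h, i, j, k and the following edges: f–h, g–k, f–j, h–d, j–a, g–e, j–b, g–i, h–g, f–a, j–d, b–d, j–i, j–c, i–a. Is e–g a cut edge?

Removing e–g leaves no path between e and g: the component count goes from 1 to 2. So it is a bridge.

Yes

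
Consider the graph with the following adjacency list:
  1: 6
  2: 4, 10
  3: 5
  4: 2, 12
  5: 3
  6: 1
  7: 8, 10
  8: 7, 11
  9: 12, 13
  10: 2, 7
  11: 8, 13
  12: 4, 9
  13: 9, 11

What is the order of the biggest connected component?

9

Starting from 3 we can reach 3, 5. That is one component of size 2.
Starting from 1 we can reach 1, 6. That is one component of size 2.
Starting from 2 we can reach 2, 4, 7, 8, 9, 10, 11, 12, 13. That is one component of size 9.
The largest has 9 vertices.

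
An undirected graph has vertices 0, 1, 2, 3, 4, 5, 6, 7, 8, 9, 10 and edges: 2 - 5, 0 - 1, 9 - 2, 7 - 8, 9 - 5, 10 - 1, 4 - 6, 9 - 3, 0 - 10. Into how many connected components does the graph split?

4

Starting from 4 we can reach 4, 6. That is one component of size 2.
Starting from 7 we can reach 7, 8. That is one component of size 2.
Starting from 0 we can reach 0, 1, 10. That is one component of size 3.
Starting from 2 we can reach 2, 3, 5, 9. That is one component of size 4.
Total: 4 components.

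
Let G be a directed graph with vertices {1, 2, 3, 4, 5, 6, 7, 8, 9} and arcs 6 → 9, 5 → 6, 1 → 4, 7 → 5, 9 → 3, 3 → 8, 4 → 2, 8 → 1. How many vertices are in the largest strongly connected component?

1

{6} is an SCC by itself.
{3} is an SCC by itself.
{1} is an SCC by itself.
{9} is an SCC by itself.
{2} is an SCC by itself.
(and 4 more singleton SCCs)
The largest has 1 vertex.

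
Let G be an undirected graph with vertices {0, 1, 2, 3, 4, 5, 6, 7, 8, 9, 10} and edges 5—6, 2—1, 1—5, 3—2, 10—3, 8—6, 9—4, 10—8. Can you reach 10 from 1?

From 1 we can reach 1, 2, 3, 5, 6, 8, 10, which includes 10.

Yes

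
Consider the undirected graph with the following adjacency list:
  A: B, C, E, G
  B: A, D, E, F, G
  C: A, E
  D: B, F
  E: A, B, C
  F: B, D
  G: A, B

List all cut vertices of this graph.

Removing B increases the component count from 1 to 2, so B is a cut vertex.
By contrast removing A leaves 1 component; it is not a cut vertex. No other vertex is a cut vertex either.

B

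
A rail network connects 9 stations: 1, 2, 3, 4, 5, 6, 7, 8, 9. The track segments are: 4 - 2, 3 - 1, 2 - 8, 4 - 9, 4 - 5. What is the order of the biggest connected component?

5

6 is isolated — a component by itself.
7 is isolated — a component by itself.
Starting from 1 we can reach 1, 3. That is one component of size 2.
Starting from 2 we can reach 2, 4, 5, 8, 9. That is one component of size 5.
The largest has 5 vertices.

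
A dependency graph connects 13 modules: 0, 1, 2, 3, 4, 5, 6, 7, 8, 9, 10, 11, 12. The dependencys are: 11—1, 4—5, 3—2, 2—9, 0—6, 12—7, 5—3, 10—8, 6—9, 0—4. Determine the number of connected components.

Starting from 1 we can reach 1, 11. That is one component of size 2.
Starting from 8 we can reach 8, 10. That is one component of size 2.
Starting from 7 we can reach 7, 12. That is one component of size 2.
Starting from 0 we can reach 0, 2, 3, 4, 5, 6, 9. That is one component of size 7.
Total: 4 components.

4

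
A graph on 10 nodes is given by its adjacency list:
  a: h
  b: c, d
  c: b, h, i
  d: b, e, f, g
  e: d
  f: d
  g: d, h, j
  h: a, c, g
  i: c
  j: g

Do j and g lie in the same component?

Yes

From j we can reach a, b, c, d, e, f, g, h, i, j, which includes g.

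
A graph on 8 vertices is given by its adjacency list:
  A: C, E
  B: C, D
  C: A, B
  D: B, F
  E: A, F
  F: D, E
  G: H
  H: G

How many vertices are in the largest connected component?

6

Starting from G we can reach G, H. That is one component of size 2.
Starting from A we can reach A, B, C, D, E, F. That is one component of size 6.
The largest has 6 vertices.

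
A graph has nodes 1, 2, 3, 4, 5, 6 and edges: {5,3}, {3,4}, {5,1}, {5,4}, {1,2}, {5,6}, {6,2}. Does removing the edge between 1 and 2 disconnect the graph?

No

After removing 1–2, the path 1-5-6-2 still connects them, so the edge is not a bridge.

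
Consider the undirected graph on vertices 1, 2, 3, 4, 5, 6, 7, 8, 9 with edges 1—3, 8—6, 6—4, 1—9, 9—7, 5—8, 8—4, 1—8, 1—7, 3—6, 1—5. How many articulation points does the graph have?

1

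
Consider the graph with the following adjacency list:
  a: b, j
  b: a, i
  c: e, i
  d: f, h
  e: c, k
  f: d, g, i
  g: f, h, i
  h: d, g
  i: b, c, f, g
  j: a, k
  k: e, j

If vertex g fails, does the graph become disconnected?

No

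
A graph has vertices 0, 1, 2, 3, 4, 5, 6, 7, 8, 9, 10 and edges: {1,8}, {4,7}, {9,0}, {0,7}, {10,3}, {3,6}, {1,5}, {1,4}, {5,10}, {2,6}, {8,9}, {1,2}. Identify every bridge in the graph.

none

The edges on the cycle 1-5-10-3-6-2-1 are not bridges since each lies on that cycle.
Every edge lies on some cycle, so there are no bridges.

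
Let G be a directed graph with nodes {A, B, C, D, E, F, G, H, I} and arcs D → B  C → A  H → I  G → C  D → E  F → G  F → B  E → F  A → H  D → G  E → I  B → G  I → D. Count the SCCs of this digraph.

1

{A, B, C, D, E, F, G, H, I} are all mutually reachable — one SCC of size 9.
That gives 1 strongly connected component.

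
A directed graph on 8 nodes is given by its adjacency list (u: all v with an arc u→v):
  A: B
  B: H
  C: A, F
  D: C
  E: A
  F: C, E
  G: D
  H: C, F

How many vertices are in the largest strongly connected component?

6

{A, B, C, E, F, H} are all mutually reachable — one SCC of size 6.
{G} is an SCC by itself.
{D} is an SCC by itself.
The largest has 6 vertices.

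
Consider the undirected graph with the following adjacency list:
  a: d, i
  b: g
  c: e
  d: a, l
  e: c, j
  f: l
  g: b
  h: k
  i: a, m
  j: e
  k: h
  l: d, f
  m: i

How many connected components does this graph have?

4

Starting from b we can reach b, g. That is one component of size 2.
Starting from h we can reach h, k. That is one component of size 2.
Starting from c we can reach c, e, j. That is one component of size 3.
Starting from a we can reach a, d, f, i, l, m. That is one component of size 6.
Total: 4 components.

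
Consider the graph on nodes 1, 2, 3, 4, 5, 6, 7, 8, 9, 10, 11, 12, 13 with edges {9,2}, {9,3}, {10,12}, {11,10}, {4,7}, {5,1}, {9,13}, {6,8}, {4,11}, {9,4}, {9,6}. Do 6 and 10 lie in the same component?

Yes

From 6 we can reach 2, 3, 4, 6, 7, 8, 9, 10, 11, 12, 13, which includes 10.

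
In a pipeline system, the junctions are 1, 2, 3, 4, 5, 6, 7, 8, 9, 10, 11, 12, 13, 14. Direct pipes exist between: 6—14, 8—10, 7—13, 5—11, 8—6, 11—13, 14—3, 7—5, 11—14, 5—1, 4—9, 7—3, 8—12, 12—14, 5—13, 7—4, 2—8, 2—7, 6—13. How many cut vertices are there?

Removing 4 increases the component count from 1 to 2, so 4 is a cut vertex.
Removing 5 increases the component count from 1 to 2, so 5 is a cut vertex.
Removing 7 increases the component count from 1 to 2, so 7 is a cut vertex.
Likewise 8 is a cut vertex.
By contrast removing 6 leaves 1 component; it is not a cut vertex. No other vertex is a cut vertex either.

4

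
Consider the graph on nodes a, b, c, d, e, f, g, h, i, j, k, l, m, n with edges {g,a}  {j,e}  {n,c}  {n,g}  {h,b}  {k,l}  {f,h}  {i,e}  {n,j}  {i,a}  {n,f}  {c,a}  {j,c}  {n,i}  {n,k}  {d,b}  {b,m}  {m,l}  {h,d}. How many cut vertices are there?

1

Removing n increases the component count from 1 to 2, so n is a cut vertex.
By contrast removing i leaves 1 component; it is not a cut vertex. No other vertex is a cut vertex either.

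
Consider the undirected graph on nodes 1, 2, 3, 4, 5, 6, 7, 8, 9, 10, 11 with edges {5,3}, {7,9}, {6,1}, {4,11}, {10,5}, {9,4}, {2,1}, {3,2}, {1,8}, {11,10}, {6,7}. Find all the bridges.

The edges on the cycle 6-7-9-4-11-10-5-3-2-1-6 are not bridges since each lies on that cycle.
But removing 1—8 disconnects 1 from 8 — this is a bridge.

1-8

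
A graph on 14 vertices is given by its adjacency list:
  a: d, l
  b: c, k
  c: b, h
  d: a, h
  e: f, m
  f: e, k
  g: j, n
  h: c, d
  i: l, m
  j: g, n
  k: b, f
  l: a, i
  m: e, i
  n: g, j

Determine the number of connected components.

Starting from g we can reach g, j, n. That is one component of size 3.
Starting from a we can reach a, b, c, d, e, f, h, i, k, l, m. That is one component of size 11.
Total: 2 components.

2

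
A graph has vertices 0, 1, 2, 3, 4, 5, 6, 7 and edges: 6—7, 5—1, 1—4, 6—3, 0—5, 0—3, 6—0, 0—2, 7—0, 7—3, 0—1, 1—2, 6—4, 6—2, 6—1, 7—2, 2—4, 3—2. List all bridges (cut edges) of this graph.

none

The edges on the cycle 6-7-3-2-1-6 are not bridges since each lies on that cycle.
Every edge lies on some cycle, so there are no bridges.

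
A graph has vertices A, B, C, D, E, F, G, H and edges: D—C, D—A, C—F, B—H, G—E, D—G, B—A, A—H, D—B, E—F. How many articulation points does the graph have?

1

Removing D increases the component count from 1 to 2, so D is a cut vertex.
By contrast removing B leaves 1 component; it is not a cut vertex. No other vertex is a cut vertex either.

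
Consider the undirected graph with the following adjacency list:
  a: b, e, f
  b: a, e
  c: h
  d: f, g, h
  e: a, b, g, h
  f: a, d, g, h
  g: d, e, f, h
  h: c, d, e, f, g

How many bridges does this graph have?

The edges on the cycle e-a-b-e are not bridges since each lies on that cycle.
But removing h-c disconnects h from c — this is a bridge.

1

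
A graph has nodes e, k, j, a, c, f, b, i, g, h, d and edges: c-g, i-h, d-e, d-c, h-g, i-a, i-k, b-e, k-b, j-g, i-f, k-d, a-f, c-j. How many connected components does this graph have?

Starting from a we can reach a, b, c, d, e, f, g, h, i, j, k. That is one component of size 11.
Total: 1 component.

1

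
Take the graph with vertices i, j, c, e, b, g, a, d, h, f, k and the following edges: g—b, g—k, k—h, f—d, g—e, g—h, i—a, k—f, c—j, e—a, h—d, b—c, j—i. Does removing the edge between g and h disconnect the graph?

After removing g—h, the path g-k-h still connects them, so the edge is not a bridge.

No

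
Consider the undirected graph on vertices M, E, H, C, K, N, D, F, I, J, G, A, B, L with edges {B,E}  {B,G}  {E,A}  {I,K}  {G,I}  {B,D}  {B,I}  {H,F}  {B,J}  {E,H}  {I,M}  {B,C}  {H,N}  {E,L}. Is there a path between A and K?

From A we can reach A, B, C, D, E, F, G, H, I, J, K, L, M, N, which includes K.

Yes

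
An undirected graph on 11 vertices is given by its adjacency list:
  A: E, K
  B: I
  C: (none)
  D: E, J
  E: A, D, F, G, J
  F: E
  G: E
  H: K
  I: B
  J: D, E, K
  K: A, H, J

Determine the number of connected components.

C is isolated — a component by itself.
Starting from B we can reach B, I. That is one component of size 2.
Starting from A we can reach A, D, E, F, G, H, J, K. That is one component of size 8.
Total: 3 components.

3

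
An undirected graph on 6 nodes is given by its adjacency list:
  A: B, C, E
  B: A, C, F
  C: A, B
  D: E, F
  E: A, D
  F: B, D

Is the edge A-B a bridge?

After removing A-B, the path A-C-B still connects them, so the edge is not a bridge.

No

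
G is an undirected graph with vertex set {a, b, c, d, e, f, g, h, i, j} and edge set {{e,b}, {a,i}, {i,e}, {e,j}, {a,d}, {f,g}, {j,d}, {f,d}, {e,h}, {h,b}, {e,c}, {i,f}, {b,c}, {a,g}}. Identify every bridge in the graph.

The edges on the cycle i-f-d-j-e-i are not bridges since each lies on that cycle.
Every edge lies on some cycle, so there are no bridges.

none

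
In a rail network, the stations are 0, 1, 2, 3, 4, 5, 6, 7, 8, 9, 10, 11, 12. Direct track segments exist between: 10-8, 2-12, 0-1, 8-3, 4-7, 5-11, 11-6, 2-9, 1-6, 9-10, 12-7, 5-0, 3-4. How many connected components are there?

2

Starting from 0 we can reach 0, 1, 5, 6, 11. That is one component of size 5.
Starting from 2 we can reach 2, 3, 4, 7, 8, 9, 10, 12. That is one component of size 8.
Total: 2 components.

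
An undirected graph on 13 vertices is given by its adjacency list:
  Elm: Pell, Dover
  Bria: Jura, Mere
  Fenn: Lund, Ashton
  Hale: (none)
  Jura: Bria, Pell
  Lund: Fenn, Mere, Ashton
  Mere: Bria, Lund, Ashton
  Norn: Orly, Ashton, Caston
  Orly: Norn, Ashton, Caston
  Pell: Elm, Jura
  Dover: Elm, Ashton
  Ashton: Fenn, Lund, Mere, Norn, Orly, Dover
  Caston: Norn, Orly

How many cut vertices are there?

1

Removing Ashton increases the component count from 2 to 3, so Ashton is a cut vertex.
By contrast removing Bria leaves 2 components; it is not a cut vertex. No other vertex is a cut vertex either.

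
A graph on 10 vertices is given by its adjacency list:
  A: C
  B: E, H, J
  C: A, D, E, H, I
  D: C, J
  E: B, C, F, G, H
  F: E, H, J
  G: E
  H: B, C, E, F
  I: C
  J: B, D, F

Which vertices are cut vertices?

Removing C increases the component count from 1 to 3, so C is a cut vertex.
Removing E increases the component count from 1 to 2, so E is a cut vertex.
By contrast removing B leaves 1 component; it is not a cut vertex. No other vertex is a cut vertex either.

C, E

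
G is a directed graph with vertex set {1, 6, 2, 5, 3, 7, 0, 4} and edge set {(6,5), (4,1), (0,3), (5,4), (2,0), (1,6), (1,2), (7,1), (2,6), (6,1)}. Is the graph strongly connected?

No

There is no directed path from 5 to 7, so the graph is not strongly connected.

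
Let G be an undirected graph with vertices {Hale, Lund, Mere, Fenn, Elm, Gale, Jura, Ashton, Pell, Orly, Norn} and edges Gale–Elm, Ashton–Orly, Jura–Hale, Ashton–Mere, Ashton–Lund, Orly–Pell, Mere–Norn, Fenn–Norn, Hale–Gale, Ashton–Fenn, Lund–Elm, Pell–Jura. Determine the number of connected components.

Starting from Elm we can reach Elm, Fenn, Gale, Hale, Jura, Lund, Mere, Norn, Orly, Pell, Ashton. That is one component of size 11.
Total: 1 component.

1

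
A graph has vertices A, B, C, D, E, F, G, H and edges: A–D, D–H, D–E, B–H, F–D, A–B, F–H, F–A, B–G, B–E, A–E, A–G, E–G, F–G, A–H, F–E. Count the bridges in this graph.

0

The edges on the cycle A-B-E-A are not bridges since each lies on that cycle.
Every edge lies on some cycle, so there are no bridges.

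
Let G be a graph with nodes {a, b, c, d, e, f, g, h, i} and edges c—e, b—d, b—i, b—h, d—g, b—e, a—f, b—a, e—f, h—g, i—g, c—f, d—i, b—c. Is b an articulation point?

Deleting b raises the number of components from 1 to 2, so b is a cut vertex.

Yes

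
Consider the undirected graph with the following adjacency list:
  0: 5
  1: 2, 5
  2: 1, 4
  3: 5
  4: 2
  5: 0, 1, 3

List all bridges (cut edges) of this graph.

removing 5-1 disconnects 5 from 1; removing 3-5 disconnects 3 from 5; removing 4-2 disconnects 4 from 2; removing 5-0 disconnects 5 from 0 — these are bridges.
In total 5 edges are bridges.

0-5, 1-2, 1-5, 2-4, 3-5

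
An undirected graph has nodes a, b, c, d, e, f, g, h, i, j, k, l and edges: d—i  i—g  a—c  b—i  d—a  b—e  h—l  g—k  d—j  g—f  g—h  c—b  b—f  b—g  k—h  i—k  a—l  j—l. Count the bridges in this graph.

The edges on the cycle a-c-b-g-h-l-a are not bridges since each lies on that cycle.
But removing e—b disconnects e from b — this is a bridge.

1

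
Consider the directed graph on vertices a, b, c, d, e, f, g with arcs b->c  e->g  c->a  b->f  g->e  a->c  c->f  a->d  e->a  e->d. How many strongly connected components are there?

{a, c} are all mutually reachable — one SCC of size 2.
{e, g} are all mutually reachable — one SCC of size 2.
{d} is an SCC by itself.
{b} is an SCC by itself.
{f} is an SCC by itself.
That gives 5 strongly connected components.

5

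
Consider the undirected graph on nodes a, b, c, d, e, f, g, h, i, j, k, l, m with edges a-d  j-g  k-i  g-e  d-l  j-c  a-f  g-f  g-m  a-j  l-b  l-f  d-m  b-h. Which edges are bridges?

b-h, b-l, c-j, e-g, i-k

The edges on the cycle a-d-l-f-g-j-a are not bridges since each lies on that cycle.
But removing j-c disconnects j from c; removing b-h disconnects b from h; removing g-e disconnects g from e; removing k-i disconnects k from i — these are bridges.
In total 5 edges are bridges.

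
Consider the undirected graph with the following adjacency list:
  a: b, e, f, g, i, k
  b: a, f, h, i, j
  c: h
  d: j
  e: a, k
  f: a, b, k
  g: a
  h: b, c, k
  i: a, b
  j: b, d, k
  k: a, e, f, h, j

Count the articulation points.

3

Removing a increases the component count from 1 to 2, so a is a cut vertex.
Removing h increases the component count from 1 to 2, so h is a cut vertex.
Removing j increases the component count from 1 to 2, so j is a cut vertex.
By contrast removing d leaves 1 component; it is not a cut vertex. No other vertex is a cut vertex either.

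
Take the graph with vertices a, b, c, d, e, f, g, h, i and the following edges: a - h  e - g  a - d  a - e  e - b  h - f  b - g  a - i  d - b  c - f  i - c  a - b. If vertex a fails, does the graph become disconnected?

Yes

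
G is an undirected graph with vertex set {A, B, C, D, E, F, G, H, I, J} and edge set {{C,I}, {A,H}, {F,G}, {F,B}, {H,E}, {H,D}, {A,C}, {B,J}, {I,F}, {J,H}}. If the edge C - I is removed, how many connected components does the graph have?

1

C and I are still connected via C-A-H-J-B-F-I, so the component count stays at 1.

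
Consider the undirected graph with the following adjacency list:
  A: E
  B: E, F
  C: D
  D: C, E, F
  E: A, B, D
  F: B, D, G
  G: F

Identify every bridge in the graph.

The edges on the cycle F-B-E-D-F are not bridges since each lies on that cycle.
But removing D-C disconnects D from C; removing E-A disconnects E from A; removing F-G disconnects F from G — these are bridges.

A-E, C-D, F-G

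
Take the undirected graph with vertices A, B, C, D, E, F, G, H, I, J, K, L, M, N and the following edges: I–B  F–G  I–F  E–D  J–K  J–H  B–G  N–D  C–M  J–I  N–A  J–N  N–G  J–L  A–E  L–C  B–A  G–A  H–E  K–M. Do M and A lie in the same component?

Yes

From M we can reach A, B, C, D, E, F, G, H, I, J, K, L, M, N, which includes A.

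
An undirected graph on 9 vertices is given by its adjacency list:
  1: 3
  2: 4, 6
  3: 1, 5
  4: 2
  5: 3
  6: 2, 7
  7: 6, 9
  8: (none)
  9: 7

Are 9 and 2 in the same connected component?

Yes

From 9 we can reach 2, 4, 6, 7, 9, which includes 2.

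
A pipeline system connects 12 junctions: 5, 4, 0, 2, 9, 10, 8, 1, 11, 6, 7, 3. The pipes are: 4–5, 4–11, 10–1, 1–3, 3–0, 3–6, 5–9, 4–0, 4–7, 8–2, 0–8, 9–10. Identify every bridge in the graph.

0-8, 11-4, 2-8, 3-6, 4-7

The edges on the cycle 4-5-9-10-1-3-0-4 are not bridges since each lies on that cycle.
But removing 8–0 disconnects 8 from 0; removing 6–3 disconnects 6 from 3; removing 8–2 disconnects 8 from 2; removing 4–7 disconnects 4 from 7 — these are bridges.
In total 5 edges are bridges.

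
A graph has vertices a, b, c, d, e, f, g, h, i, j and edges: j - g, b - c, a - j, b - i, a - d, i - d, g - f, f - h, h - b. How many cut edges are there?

1

The edges on the cycle a-j-g-f-h-b-i-d-a are not bridges since each lies on that cycle.
But removing c - b disconnects c from b — this is a bridge.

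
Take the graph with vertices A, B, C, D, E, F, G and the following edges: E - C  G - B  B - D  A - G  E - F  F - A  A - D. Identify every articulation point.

A, E, F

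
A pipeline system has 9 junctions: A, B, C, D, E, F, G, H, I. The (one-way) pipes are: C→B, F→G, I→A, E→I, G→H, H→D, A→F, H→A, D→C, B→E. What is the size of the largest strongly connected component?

9

{A, B, C, D, E, F, G, H, I} are all mutually reachable — one SCC of size 9.
The largest has 9 vertices.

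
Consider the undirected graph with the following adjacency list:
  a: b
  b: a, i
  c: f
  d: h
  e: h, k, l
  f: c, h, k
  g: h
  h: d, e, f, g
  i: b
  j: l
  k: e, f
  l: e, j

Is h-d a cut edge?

Yes

Removing h-d leaves no path between h and d: the component count goes from 2 to 3. So it is a bridge.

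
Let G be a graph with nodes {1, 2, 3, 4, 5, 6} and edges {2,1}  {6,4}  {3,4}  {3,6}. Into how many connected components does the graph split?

3

5 is isolated — a component by itself.
Starting from 1 we can reach 1, 2. That is one component of size 2.
Starting from 3 we can reach 3, 4, 6. That is one component of size 3.
Total: 3 components.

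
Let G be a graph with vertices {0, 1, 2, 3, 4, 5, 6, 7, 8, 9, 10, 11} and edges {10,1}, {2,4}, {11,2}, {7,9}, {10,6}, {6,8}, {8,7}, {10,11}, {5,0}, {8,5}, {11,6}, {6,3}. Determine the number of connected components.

Starting from 0 we can reach 0, 1, 2, 3, 4, 5, 6, 7, 8, 9, 10, 11. That is one component of size 12.
Total: 1 component.

1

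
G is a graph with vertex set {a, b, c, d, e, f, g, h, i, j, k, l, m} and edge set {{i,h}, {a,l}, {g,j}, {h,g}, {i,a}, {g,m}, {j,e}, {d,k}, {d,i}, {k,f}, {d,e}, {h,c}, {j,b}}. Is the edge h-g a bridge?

No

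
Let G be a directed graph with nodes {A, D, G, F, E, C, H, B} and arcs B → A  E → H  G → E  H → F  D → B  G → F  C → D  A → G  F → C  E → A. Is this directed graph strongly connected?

Yes

From D we can reach every vertex (A, B, C, D, E, F, G, H), and every vertex can reach D (A, B, C, D, E, F, G, H). So the whole graph is one strongly connected component.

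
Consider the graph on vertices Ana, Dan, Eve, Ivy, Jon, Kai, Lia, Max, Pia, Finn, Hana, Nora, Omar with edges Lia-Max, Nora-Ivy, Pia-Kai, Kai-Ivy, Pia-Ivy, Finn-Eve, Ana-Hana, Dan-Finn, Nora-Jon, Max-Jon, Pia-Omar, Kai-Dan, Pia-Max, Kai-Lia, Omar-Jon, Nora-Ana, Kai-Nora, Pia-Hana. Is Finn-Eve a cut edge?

Removing Finn-Eve leaves no path between Finn and Eve: the component count goes from 1 to 2. So it is a bridge.

Yes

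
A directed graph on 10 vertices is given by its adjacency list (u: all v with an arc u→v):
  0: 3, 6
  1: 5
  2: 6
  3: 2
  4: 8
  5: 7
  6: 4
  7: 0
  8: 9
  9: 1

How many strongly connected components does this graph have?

{0, 1, 2, 3, 4, 5, 6, 7, 8, 9} are all mutually reachable — one SCC of size 10.
That gives 1 strongly connected component.

1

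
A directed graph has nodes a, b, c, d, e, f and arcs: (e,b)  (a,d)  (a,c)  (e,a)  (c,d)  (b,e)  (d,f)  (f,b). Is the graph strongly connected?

Yes

From c we can reach every vertex (a, b, c, d, e, f), and every vertex can reach c (a, b, c, d, e, f). So the whole graph is one strongly connected component.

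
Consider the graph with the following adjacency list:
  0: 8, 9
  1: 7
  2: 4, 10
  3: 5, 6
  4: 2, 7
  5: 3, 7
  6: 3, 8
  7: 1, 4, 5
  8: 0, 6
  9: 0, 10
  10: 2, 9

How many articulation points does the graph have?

1

Removing 7 increases the component count from 1 to 2, so 7 is a cut vertex.
By contrast removing 8 leaves 1 component; it is not a cut vertex. No other vertex is a cut vertex either.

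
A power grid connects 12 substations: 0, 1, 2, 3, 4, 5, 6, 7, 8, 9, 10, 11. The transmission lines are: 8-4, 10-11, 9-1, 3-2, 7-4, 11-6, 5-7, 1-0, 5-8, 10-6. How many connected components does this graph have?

4

Starting from 2 we can reach 2, 3. That is one component of size 2.
Starting from 0 we can reach 0, 1, 9. That is one component of size 3.
Starting from 6 we can reach 6, 10, 11. That is one component of size 3.
Starting from 4 we can reach 4, 5, 7, 8. That is one component of size 4.
Total: 4 components.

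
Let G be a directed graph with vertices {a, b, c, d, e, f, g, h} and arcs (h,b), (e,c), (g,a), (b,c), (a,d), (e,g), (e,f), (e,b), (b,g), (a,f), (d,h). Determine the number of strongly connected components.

4

{a, b, d, g, h} are all mutually reachable — one SCC of size 5.
{e} is an SCC by itself.
{c} is an SCC by itself.
{f} is an SCC by itself.
That gives 4 strongly connected components.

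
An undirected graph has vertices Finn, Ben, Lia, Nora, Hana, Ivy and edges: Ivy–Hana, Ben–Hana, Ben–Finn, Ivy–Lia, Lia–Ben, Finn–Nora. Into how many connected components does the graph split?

Starting from Ben we can reach Ben, Ivy, Lia, Finn, Hana, Nora. That is one component of size 6.
Total: 1 component.

1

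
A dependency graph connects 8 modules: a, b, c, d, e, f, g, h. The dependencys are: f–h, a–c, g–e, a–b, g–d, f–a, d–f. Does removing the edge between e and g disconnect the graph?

Removing e–g leaves no path between e and g: the component count goes from 1 to 2. So it is a bridge.

Yes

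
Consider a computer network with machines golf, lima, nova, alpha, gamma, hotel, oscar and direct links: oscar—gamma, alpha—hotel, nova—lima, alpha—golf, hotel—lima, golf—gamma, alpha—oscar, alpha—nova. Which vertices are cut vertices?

alpha

Removing alpha increases the component count from 1 to 2, so alpha is a cut vertex.
By contrast removing lima leaves 1 component; it is not a cut vertex. No other vertex is a cut vertex either.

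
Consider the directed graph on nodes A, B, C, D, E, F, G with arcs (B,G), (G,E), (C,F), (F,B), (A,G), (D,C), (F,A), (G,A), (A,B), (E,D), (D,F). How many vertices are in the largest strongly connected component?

7

{A, B, C, D, E, F, G} are all mutually reachable — one SCC of size 7.
The largest has 7 vertices.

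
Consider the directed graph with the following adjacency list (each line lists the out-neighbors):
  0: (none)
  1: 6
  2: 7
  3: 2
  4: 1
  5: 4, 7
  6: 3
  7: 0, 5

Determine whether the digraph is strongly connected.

There is no directed path from 0 to 7, so the graph is not strongly connected.

No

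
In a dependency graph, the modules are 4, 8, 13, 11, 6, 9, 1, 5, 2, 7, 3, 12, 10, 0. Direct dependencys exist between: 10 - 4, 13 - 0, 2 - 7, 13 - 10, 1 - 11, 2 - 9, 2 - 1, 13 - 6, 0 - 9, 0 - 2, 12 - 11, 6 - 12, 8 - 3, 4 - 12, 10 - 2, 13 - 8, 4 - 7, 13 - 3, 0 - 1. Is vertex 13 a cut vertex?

Yes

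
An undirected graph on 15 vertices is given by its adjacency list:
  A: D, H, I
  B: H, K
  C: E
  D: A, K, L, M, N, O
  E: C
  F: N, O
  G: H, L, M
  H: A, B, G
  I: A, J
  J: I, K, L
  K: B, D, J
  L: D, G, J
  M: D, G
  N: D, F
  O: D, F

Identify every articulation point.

D

Removing D increases the component count from 2 to 3, so D is a cut vertex.
By contrast removing C leaves 2 components; it is not a cut vertex. No other vertex is a cut vertex either.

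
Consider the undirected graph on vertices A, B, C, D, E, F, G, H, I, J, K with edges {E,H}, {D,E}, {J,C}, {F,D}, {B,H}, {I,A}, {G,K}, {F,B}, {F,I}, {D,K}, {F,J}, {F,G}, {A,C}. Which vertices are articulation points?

F

Removing F increases the component count from 1 to 2, so F is a cut vertex.
By contrast removing E leaves 1 component; it is not a cut vertex. No other vertex is a cut vertex either.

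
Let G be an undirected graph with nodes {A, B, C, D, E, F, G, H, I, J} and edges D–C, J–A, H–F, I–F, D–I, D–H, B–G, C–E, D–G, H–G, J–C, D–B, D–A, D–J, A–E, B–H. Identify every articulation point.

Removing D increases the component count from 1 to 2, so D is a cut vertex.
By contrast removing B leaves 1 component; it is not a cut vertex. No other vertex is a cut vertex either.

D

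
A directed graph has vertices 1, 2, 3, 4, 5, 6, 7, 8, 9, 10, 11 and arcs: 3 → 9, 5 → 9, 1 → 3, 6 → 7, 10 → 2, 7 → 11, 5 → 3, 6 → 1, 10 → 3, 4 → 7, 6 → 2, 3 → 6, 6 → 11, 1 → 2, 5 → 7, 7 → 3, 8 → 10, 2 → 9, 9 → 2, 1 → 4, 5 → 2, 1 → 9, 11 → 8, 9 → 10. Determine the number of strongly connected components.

2

{1, 2, 3, 4, 6, 7, 8, 9, 10, 11} are all mutually reachable — one SCC of size 10.
{5} is an SCC by itself.
That gives 2 strongly connected components.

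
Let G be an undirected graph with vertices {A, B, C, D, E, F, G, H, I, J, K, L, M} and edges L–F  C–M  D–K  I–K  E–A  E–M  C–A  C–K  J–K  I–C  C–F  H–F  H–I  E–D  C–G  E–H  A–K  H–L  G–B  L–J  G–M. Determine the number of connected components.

Starting from A we can reach A, B, C, D, E, F, G, H, I, J, K, L, M. That is one component of size 13.
Total: 1 component.

1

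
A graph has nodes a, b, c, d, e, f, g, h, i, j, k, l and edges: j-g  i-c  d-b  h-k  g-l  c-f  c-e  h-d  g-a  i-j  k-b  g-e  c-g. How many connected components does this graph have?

2

Starting from b we can reach b, d, h, k. That is one component of size 4.
Starting from a we can reach a, c, e, f, g, i, j, l. That is one component of size 8.
Total: 2 components.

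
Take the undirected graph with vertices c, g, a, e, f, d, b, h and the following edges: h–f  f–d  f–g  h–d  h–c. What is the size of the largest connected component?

a is isolated — a component by itself.
e is isolated — a component by itself.
b is isolated — a component by itself.
Starting from c we can reach c, d, f, g, h. That is one component of size 5.
The largest has 5 vertices.

5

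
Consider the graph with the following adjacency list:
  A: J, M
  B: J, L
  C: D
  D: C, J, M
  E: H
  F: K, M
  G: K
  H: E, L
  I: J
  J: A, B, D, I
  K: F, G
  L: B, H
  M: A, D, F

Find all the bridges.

B-J, B-L, C-D, E-H, F-K, F-M, G-K, H-L, I-J

The edges on the cycle M-D-J-A-M are not bridges since each lies on that cycle.
But removing H-L disconnects H from L; removing J-B disconnects J from B; removing K-G disconnects K from G; removing B-L disconnects B from L — these are bridges.
In total 9 edges are bridges.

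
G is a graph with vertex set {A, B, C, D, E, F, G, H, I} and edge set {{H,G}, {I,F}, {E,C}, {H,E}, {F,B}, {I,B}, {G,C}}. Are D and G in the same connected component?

No

The component containing D is {D}, and G is not in it.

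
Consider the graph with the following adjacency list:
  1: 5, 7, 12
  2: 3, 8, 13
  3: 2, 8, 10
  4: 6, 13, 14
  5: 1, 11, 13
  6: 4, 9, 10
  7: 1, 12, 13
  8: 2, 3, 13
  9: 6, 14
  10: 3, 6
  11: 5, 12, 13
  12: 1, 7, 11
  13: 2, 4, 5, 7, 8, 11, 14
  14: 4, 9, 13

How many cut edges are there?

0

The edges on the cycle 13-11-12-7-13 are not bridges since each lies on that cycle.
Every edge lies on some cycle, so there are no bridges.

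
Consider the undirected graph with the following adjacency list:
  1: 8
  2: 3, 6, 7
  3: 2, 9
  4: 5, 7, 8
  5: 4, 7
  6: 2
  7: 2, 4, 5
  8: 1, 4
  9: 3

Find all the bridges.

1-8, 2-3, 2-6, 2-7, 3-9, 4-8

The edges on the cycle 7-5-4-7 are not bridges since each lies on that cycle.
But removing 4-8 disconnects 4 from 8; removing 3-9 disconnects 3 from 9; removing 7-2 disconnects 7 from 2; removing 8-1 disconnects 8 from 1 — these are bridges.
In total 6 edges are bridges.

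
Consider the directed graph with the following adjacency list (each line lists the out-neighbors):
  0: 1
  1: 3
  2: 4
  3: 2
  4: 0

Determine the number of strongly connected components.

{0, 1, 2, 3, 4} are all mutually reachable — one SCC of size 5.
That gives 1 strongly connected component.

1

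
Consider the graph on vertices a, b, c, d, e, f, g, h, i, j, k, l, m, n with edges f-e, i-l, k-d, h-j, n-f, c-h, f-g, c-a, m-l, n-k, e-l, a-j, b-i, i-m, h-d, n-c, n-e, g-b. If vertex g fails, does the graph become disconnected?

Deleting g leaves 1 component (was 1) (its neighbors b, f remain connected to each other), so g is not a cut vertex.

No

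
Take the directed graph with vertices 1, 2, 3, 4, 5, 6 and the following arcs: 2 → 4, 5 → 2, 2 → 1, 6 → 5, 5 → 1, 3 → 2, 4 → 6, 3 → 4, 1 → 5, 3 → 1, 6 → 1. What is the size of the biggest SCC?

5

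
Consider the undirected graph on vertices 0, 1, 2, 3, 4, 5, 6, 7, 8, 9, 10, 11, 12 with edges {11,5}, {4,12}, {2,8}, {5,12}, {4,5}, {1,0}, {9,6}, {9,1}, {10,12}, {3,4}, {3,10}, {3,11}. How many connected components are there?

7 is isolated — a component by itself.
Starting from 2 we can reach 2, 8. That is one component of size 2.
Starting from 0 we can reach 0, 1, 6, 9. That is one component of size 4.
Starting from 3 we can reach 3, 4, 5, 10, 11, 12. That is one component of size 6.
Total: 4 components.

4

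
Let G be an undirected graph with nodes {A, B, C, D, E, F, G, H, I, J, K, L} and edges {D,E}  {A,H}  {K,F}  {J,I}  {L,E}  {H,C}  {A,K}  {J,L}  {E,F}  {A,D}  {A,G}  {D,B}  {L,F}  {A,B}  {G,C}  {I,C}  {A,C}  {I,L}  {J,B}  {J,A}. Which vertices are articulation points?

none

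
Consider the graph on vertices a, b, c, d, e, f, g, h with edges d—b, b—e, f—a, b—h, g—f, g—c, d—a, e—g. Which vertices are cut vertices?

Removing b increases the component count from 1 to 2, so b is a cut vertex.
Removing g increases the component count from 1 to 2, so g is a cut vertex.
By contrast removing d leaves 1 component; it is not a cut vertex. No other vertex is a cut vertex either.

b, g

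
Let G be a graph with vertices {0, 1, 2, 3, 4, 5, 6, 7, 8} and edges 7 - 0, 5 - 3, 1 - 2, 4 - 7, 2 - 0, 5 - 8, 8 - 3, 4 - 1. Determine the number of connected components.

3

6 is isolated — a component by itself.
Starting from 3 we can reach 3, 5, 8. That is one component of size 3.
Starting from 0 we can reach 0, 1, 2, 4, 7. That is one component of size 5.
Total: 3 components.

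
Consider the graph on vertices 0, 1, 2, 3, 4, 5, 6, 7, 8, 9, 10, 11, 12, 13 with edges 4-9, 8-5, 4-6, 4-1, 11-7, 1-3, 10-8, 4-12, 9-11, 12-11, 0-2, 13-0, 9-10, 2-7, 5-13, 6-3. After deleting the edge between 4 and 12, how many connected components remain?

1

4 and 12 are still connected via 4-9-11-12, so the component count stays at 1.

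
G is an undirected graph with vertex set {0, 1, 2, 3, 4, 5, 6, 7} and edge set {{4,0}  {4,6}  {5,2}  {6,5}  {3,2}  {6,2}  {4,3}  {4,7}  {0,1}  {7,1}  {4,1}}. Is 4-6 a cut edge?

After removing 4-6, the path 4-3-2-6 still connects them, so the edge is not a bridge.

No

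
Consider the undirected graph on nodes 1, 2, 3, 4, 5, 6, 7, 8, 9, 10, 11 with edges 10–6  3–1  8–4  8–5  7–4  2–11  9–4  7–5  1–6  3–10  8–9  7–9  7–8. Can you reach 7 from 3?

The component containing 3 is {1, 3, 6, 10}, and 7 is not in it.

No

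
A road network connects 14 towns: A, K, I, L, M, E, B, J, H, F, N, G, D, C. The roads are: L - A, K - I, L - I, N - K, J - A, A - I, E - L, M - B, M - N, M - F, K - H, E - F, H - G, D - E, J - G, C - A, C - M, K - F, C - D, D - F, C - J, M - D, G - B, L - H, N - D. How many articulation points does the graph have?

0

Removing L, for instance, still leaves 1 component. No single vertex removal increases the component count — the graph has no articulation points.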